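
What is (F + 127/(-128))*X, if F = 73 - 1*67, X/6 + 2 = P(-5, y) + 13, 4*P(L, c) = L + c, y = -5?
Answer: 32691/128 ≈ 255.40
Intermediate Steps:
P(L, c) = L/4 + c/4 (P(L, c) = (L + c)/4 = L/4 + c/4)
X = 51 (X = -12 + 6*(((1/4)*(-5) + (1/4)*(-5)) + 13) = -12 + 6*((-5/4 - 5/4) + 13) = -12 + 6*(-5/2 + 13) = -12 + 6*(21/2) = -12 + 63 = 51)
F = 6 (F = 73 - 67 = 6)
(F + 127/(-128))*X = (6 + 127/(-128))*51 = (6 + 127*(-1/128))*51 = (6 - 127/128)*51 = (641/128)*51 = 32691/128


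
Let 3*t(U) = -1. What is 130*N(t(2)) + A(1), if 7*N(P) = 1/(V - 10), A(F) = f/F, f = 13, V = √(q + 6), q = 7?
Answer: 6617/609 - 130*√13/609 ≈ 10.096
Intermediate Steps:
V = √13 (V = √(7 + 6) = √13 ≈ 3.6056)
t(U) = -⅓ (t(U) = (⅓)*(-1) = -⅓)
A(F) = 13/F
N(P) = 1/(7*(-10 + √13)) (N(P) = 1/(7*(√13 - 10)) = 1/(7*(-10 + √13)))
130*N(t(2)) + A(1) = 130*(-10/609 - √13/609) + 13/1 = (-1300/609 - 130*√13/609) + 13*1 = (-1300/609 - 130*√13/609) + 13 = 6617/609 - 130*√13/609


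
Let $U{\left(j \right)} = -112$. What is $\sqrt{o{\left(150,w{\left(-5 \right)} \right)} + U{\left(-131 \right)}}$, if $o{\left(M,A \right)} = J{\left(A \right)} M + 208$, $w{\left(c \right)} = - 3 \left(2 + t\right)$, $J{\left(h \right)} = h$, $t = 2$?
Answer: $2 i \sqrt{426} \approx 41.28 i$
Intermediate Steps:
$w{\left(c \right)} = -12$ ($w{\left(c \right)} = - 3 \left(2 + 2\right) = \left(-3\right) 4 = -12$)
$o{\left(M,A \right)} = 208 + A M$ ($o{\left(M,A \right)} = A M + 208 = 208 + A M$)
$\sqrt{o{\left(150,w{\left(-5 \right)} \right)} + U{\left(-131 \right)}} = \sqrt{\left(208 - 1800\right) - 112} = \sqrt{-1592 - 112} = \sqrt{-1704} = 2 i \sqrt{426}$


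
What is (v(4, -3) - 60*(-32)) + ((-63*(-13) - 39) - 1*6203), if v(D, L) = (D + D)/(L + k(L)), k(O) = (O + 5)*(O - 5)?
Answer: -66565/19 ≈ -3503.4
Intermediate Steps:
k(O) = (-5 + O)*(5 + O) (k(O) = (5 + O)*(-5 + O) = (-5 + O)*(5 + O))
v(D, L) = 2*D/(-25 + L + L²) (v(D, L) = (D + D)/(L + (-25 + L²)) = (2*D)/(-25 + L + L²) = 2*D/(-25 + L + L²))
(v(4, -3) - 60*(-32)) + ((-63*(-13) - 39) - 1*6203) = (2*4/(-25 - 3 + (-3)²) - 60*(-32)) + ((-63*(-13) - 39) - 1*6203) = (2*4/(-25 - 3 + 9) + 1920) + ((819 - 39) - 6203) = (2*4/(-19) + 1920) + (780 - 6203) = (2*4*(-1/19) + 1920) - 5423 = (-8/19 + 1920) - 5423 = 36472/19 - 5423 = -66565/19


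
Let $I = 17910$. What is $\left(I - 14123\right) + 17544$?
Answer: $21331$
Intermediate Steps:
$\left(I - 14123\right) + 17544 = \left(17910 - 14123\right) + 17544 = 3787 + 17544 = 21331$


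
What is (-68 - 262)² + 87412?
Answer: 196312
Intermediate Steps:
(-68 - 262)² + 87412 = (-330)² + 87412 = 108900 + 87412 = 196312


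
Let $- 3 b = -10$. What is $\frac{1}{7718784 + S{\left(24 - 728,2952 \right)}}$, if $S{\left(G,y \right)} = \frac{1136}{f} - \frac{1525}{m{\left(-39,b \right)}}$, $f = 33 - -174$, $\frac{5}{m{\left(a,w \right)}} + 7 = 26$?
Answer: $\frac{207}{1596589859} \approx 1.2965 \cdot 10^{-7}$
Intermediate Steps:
$b = \frac{10}{3}$ ($b = \left(- \frac{1}{3}\right) \left(-10\right) = \frac{10}{3} \approx 3.3333$)
$m{\left(a,w \right)} = \frac{5}{19}$ ($m{\left(a,w \right)} = \frac{5}{-7 + 26} = \frac{5}{19}$)
$f = 207$ ($f = 33 + 174 = 207$)
$S{\left(G,y \right)} = - \frac{1198429}{207}$ ($S{\left(G,y \right)} = \frac{1136}{207} - \frac{1525}{\frac{5}{19}} = 1136 \cdot \frac{1}{207} - 5795 = \frac{1136}{207} - 5795 = - \frac{1198429}{207}$)
$\frac{1}{7718784 + S{\left(24 - 728,2952 \right)}} = \frac{1}{7718784 - \frac{1198429}{207}} = \frac{1}{\frac{1596589859}{207}} = \frac{207}{1596589859}$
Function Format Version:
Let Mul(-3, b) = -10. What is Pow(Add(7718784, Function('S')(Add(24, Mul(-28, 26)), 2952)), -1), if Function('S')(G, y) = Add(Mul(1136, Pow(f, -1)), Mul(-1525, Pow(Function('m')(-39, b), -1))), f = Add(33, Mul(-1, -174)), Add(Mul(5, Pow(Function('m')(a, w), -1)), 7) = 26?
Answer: Rational(207, 1596589859) ≈ 1.2965e-7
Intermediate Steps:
b = Rational(10, 3) (b = Mul(Rational(-1, 3), -10) = Rational(10, 3) ≈ 3.3333)
Function('m')(a, w) = Rational(5, 19) (Function('m')(a, w) = Mul(5, Pow(Add(-7, 26), -1)) = Mul(5, Pow(19, -1)) = Mul(5, Rational(1, 19)) = Rational(5, 19))
f = 207 (f = Add(33, 174) = 207)
Function('S')(G, y) = Rational(-1198429, 207) (Function('S')(G, y) = Add(Mul(1136, Pow(207, -1)), Mul(-1525, Pow(Rational(5, 19), -1))) = Add(Mul(1136, Rational(1, 207)), Mul(-1525, Rational(19, 5))) = Add(Rational(1136, 207), -5795) = Rational(-1198429, 207))
Pow(Add(7718784, Function('S')(Add(24, Mul(-28, 26)), 2952)), -1) = Pow(Add(7718784, Rational(-1198429, 207)), -1) = Pow(Rational(1596589859, 207), -1) = Rational(207, 1596589859)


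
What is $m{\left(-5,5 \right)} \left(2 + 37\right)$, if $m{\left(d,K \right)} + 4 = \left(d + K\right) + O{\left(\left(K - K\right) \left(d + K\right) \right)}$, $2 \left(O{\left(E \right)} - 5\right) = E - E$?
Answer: $39$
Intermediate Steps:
$O{\left(E \right)} = 5$ ($O{\left(E \right)} = 5 + \frac{E - E}{2} = 5 + \frac{1}{2} \cdot 0 = 5 + 0 = 5$)
$m{\left(d,K \right)} = 1 + K + d$ ($m{\left(d,K \right)} = -4 + \left(\left(d + K\right) + 5\right) = -4 + \left(\left(K + d\right) + 5\right) = -4 + \left(5 + K + d\right) = 1 + K + d$)
$m{\left(-5,5 \right)} \left(2 + 37\right) = \left(1 + 5 - 5\right) \left(2 + 37\right) = 1 \cdot 39 = 39$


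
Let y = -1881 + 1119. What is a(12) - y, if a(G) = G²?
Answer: 906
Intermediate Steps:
y = -762
a(12) - y = 12² - 1*(-762) = 144 + 762 = 906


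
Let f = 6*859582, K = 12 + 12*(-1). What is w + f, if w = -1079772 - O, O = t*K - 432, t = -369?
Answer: 4078152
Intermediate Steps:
K = 0 (K = 12 - 12 = 0)
O = -432 (O = -369*0 - 432 = 0 - 432 = -432)
w = -1079340 (w = -1079772 - 1*(-432) = -1079772 + 432 = -1079340)
f = 5157492
w + f = -1079340 + 5157492 = 4078152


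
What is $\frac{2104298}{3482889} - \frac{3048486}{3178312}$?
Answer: $- \frac{1964711385539}{5534853951684} \approx -0.35497$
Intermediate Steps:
$\frac{2104298}{3482889} - \frac{3048486}{3178312} = 2104298 \cdot \frac{1}{3482889} - \frac{1524243}{1589156} = \frac{2104298}{3482889} - \frac{1524243}{1589156} = - \frac{1964711385539}{5534853951684}$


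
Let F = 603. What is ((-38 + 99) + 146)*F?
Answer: 124821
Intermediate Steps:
((-38 + 99) + 146)*F = ((-38 + 99) + 146)*603 = (61 + 146)*603 = 207*603 = 124821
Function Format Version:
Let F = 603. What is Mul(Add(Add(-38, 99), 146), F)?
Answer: 124821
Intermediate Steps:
Mul(Add(Add(-38, 99), 146), F) = Mul(Add(Add(-38, 99), 146), 603) = Mul(Add(61, 146), 603) = Mul(207, 603) = 124821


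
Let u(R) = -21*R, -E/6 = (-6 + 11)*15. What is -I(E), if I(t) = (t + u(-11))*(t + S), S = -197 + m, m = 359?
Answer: -63072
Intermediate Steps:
E = -450 (E = -6*(-6 + 11)*15 = -30*15 = -6*75 = -450)
S = 162 (S = -197 + 359 = 162)
I(t) = (162 + t)*(231 + t) (I(t) = (t - 21*(-11))*(t + 162) = (t + 231)*(162 + t) = (231 + t)*(162 + t) = (162 + t)*(231 + t))
-I(E) = -(37422 + (-450)² + 393*(-450)) = -(37422 + 202500 - 176850) = -1*63072 = -63072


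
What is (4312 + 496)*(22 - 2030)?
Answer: -9654464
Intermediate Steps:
(4312 + 496)*(22 - 2030) = 4808*(-2008) = -9654464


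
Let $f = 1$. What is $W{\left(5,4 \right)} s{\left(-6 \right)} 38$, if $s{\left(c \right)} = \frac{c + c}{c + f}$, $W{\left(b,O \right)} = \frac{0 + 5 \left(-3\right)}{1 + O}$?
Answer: $- \frac{1368}{5} \approx -273.6$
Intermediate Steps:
$W{\left(b,O \right)} = - \frac{15}{1 + O}$ ($W{\left(b,O \right)} = \frac{0 - 15}{1 + O} = - \frac{15}{1 + O}$)
$s{\left(c \right)} = \frac{2 c}{1 + c}$ ($s{\left(c \right)} = \frac{c + c}{c + 1} = \frac{2 c}{1 + c}$)
$W{\left(5,4 \right)} s{\left(-6 \right)} 38 = - \frac{15}{1 + 4} \cdot 2 \left(-6\right) \frac{1}{1 - 6} \cdot 38 = - \frac{15}{5} \cdot 2 \left(-6\right) \frac{1}{-5} \cdot 38 = \left(-15\right) \frac{1}{5} \cdot 2 \left(-6\right) \left(- \frac{1}{5}\right) 38 = \left(-3\right) \frac{12}{5} \cdot 38 = \left(- \frac{36}{5}\right) 38 = - \frac{1368}{5}$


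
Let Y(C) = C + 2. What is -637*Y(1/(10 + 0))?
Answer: -13377/10 ≈ -1337.7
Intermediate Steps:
Y(C) = 2 + C
-637*Y(1/(10 + 0)) = -637*(2 + 1/(10 + 0)) = -637*(2 + 1/10) = -637*21/10 = -13377/10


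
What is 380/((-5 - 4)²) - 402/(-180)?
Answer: 5609/810 ≈ 6.9247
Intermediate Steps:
380/((-5 - 4)²) - 402/(-180) = 380/((-9)²) - 402*(-1/180) = 380/81 + 67/30 = 5609/810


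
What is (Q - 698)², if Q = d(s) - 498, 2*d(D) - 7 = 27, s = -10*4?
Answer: 1390041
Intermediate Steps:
s = -40
d(D) = 17 (d(D) = 7/2 + (½)*27 = 7/2 + 27/2 = 17)
Q = -481 (Q = 17 - 498 = -481)
(Q - 698)² = (-481 - 698)² = (-1179)² = 1390041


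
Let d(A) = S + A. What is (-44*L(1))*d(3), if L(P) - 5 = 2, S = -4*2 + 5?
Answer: 0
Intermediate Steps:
S = -3 (S = -8 + 5 = -3)
L(P) = 7 (L(P) = 5 + 2 = 7)
d(A) = -3 + A
(-44*L(1))*d(3) = (-44*7)*(-3 + 3) = -308*0 = 0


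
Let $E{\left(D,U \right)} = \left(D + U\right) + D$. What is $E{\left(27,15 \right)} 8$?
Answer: $552$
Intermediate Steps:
$E{\left(D,U \right)} = U + 2 D$
$E{\left(27,15 \right)} 8 = \left(15 + 2 \cdot 27\right) 8 = \left(15 + 54\right) 8 = 69 \cdot 8 = 552$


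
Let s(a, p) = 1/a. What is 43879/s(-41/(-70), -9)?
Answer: 1799039/70 ≈ 25701.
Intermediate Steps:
43879/s(-41/(-70), -9) = 43879/(1/(-41/(-70))) = 43879/(1/(-41*(-1/70))) = 43879/(1/(41/70)) = 43879/(70/41) = 43879*(41/70) = 1799039/70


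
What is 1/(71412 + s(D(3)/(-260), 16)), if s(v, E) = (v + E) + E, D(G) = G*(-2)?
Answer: 130/9287723 ≈ 1.3997e-5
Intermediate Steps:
D(G) = -2*G
s(v, E) = v + 2*E (s(v, E) = (E + v) + E = v + 2*E)
1/(71412 + s(D(3)/(-260), 16)) = 1/(71412 + (-2*3/(-260) + 2*16)) = 1/(71412 + (-6*(-1/260) + 32)) = 1/(71412 + (3/130 + 32)) = 1/(71412 + 4163/130) = 1/(9287723/130) = 130/9287723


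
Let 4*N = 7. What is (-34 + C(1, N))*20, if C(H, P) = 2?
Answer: -640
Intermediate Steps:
N = 7/4 (N = (¼)*7 = 7/4 ≈ 1.7500)
(-34 + C(1, N))*20 = (-34 + 2)*20 = -32*20 = -640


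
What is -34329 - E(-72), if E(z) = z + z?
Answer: -34185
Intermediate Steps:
E(z) = 2*z
-34329 - E(-72) = -34329 - 2*(-72) = -34329 - 1*(-144) = -34329 + 144 = -34185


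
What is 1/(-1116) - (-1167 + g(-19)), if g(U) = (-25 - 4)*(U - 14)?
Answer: 234359/1116 ≈ 210.00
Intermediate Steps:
g(U) = 406 - 29*U (g(U) = -29*(-14 + U) = 406 - 29*U)
1/(-1116) - (-1167 + g(-19)) = 1/(-1116) - (-1167 + (406 - 29*(-19))) = -1/1116 - (-1167 + (406 + 551)) = -1/1116 - (-1167 + 957) = -1/1116 - 1*(-210) = -1/1116 + 210 = 234359/1116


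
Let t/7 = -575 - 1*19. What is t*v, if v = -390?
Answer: 1621620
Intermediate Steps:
t = -4158 (t = 7*(-575 - 1*19) = 7*(-575 - 19) = 7*(-594) = -4158)
t*v = -4158*(-390) = 1621620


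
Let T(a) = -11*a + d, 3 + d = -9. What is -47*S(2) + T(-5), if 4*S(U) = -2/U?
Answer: 219/4 ≈ 54.750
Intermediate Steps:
d = -12 (d = -3 - 9 = -12)
T(a) = -12 - 11*a (T(a) = -11*a - 12 = -12 - 11*a)
S(U) = -1/(2*U) (S(U) = (-2/U)/4 = -1/(2*U))
-47*S(2) + T(-5) = -(-47)/(2*2) + (-12 - 11*(-5)) = -(-47)/(2*2) + (-12 + 55) = -47*(-¼) + 43 = 47/4 + 43 = 219/4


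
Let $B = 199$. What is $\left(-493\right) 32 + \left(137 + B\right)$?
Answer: $-15440$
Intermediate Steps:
$\left(-493\right) 32 + \left(137 + B\right) = \left(-493\right) 32 + \left(137 + 199\right) = -15776 + 336 = -15440$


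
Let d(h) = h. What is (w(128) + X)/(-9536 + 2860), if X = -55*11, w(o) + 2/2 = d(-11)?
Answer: 617/6676 ≈ 0.092421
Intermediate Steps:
w(o) = -12 (w(o) = -1 - 11 = -12)
X = -605
(w(128) + X)/(-9536 + 2860) = (-12 - 605)/(-9536 + 2860) = -617/(-6676) = -617*(-1/6676) = 617/6676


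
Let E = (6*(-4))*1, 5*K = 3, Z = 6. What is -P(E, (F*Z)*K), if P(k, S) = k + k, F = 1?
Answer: 48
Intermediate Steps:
K = ⅗ (K = (⅕)*3 = ⅗ ≈ 0.60000)
E = -24 (E = -24*1 = -24)
P(k, S) = 2*k
-P(E, (F*Z)*K) = -2*(-24) = -1*(-48) = 48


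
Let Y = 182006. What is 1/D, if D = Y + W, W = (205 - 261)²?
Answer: 1/185142 ≈ 5.4013e-6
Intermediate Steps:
W = 3136 (W = (-56)² = 3136)
D = 185142 (D = 182006 + 3136 = 185142)
1/D = 1/185142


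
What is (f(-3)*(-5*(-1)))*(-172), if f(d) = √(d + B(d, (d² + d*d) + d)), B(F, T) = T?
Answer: -1720*√3 ≈ -2979.1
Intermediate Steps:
f(d) = √(2*d + 2*d²) (f(d) = √(d + ((d² + d*d) + d)) = √(d + ((d² + d²) + d)) = √(d + (2*d² + d)) = √(d + (d + 2*d²)) = √(2*d + 2*d²))
(f(-3)*(-5*(-1)))*(-172) = ((√2*√(-3*(1 - 3)))*(-5*(-1)))*(-172) = ((√2*√(-3*(-2)))*5)*(-172) = ((√2*√6)*5)*(-172) = ((2*√3)*5)*(-172) = (10*√3)*(-172) = -1720*√3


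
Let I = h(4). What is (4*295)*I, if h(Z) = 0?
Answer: 0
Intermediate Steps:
I = 0
(4*295)*I = (4*295)*0 = 1180*0 = 0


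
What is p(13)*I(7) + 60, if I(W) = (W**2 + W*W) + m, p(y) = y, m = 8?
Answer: 1438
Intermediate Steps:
I(W) = 8 + 2*W**2 (I(W) = (W**2 + W*W) + 8 = (W**2 + W**2) + 8 = 2*W**2 + 8 = 8 + 2*W**2)
p(13)*I(7) + 60 = 13*(8 + 2*7**2) + 60 = 13*(8 + 2*49) + 60 = 13*(8 + 98) + 60 = 13*106 + 60 = 1378 + 60 = 1438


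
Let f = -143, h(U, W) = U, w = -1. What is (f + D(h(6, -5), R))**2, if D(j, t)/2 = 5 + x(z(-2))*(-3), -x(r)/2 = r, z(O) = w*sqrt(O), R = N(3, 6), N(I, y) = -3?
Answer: 17401 + 3192*I*sqrt(2) ≈ 17401.0 + 4514.2*I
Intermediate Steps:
R = -3
z(O) = -sqrt(O)
x(r) = -2*r
D(j, t) = 10 - 12*I*sqrt(2) (D(j, t) = 2*(5 - (-2)*sqrt(-2)*(-3)) = 2*(5 - (-2)*I*sqrt(2)*(-3)) = 2*(5 + (2*I*sqrt(2))*(-3)) = 2*(5 - 6*I*sqrt(2)) = 10 - 12*I*sqrt(2))
(f + D(h(6, -5), R))**2 = (-143 + (10 - 12*I*sqrt(2)))**2 = (-133 - 12*I*sqrt(2))**2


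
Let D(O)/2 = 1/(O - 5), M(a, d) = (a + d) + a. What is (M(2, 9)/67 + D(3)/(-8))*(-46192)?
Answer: -987354/67 ≈ -14737.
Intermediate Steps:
M(a, d) = d + 2*a
D(O) = 2/(-5 + O) (D(O) = 2/(O - 5) = 2/(-5 + O))
(M(2, 9)/67 + D(3)/(-8))*(-46192) = ((9 + 2*2)/67 + (2/(-5 + 3))/(-8))*(-46192) = ((9 + 4)*(1/67) + (2/(-2))*(-⅛))*(-46192) = (13*(1/67) + (2*(-½))*(-⅛))*(-46192) = (13/67 - 1*(-⅛))*(-46192) = (13/67 + ⅛)*(-46192) = (171/536)*(-46192) = -987354/67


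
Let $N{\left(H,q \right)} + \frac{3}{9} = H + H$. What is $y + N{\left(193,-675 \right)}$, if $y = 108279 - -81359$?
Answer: $\frac{570071}{3} \approx 1.9002 \cdot 10^{5}$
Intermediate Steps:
$y = 189638$ ($y = 108279 + 81359 = 189638$)
$N{\left(H,q \right)} = - \frac{1}{3} + 2 H$ ($N{\left(H,q \right)} = - \frac{1}{3} + \left(H + H\right) = - \frac{1}{3} + 2 H$)
$y + N{\left(193,-675 \right)} = 189638 + \left(- \frac{1}{3} + 2 \cdot 193\right) = 189638 + \left(- \frac{1}{3} + 386\right) = 189638 + \frac{1157}{3} = \frac{570071}{3}$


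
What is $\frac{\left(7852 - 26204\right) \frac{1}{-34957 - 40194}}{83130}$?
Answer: $\frac{9176}{3123651315} \approx 2.9376 \cdot 10^{-6}$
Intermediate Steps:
$\frac{\left(7852 - 26204\right) \frac{1}{-34957 - 40194}}{83130} = - \frac{18352}{-75151} \cdot \frac{1}{83130} = \left(-18352\right) \left(- \frac{1}{75151}\right) \frac{1}{83130} = \frac{18352}{75151} \cdot \frac{1}{83130} = \frac{9176}{3123651315}$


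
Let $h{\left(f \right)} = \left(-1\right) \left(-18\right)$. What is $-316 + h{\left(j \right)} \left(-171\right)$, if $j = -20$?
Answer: $-3394$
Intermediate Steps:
$h{\left(f \right)} = 18$
$-316 + h{\left(j \right)} \left(-171\right) = -316 + 18 \left(-171\right) = -316 - 3078 = -3394$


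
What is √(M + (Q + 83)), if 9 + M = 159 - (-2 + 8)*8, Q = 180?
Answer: √365 ≈ 19.105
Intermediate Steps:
M = 102 (M = -9 + (159 - (-2 + 8)*8) = -9 + (159 - 6*8) = -9 + (159 - 1*48) = -9 + (159 - 48) = -9 + 111 = 102)
√(M + (Q + 83)) = √(102 + (180 + 83)) = √(102 + 263) = √365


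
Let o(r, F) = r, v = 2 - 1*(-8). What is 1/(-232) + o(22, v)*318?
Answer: 1623071/232 ≈ 6996.0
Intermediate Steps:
v = 10 (v = 2 + 8 = 10)
1/(-232) + o(22, v)*318 = 1/(-232) + 22*318 = -1/232 + 6996 = 1623071/232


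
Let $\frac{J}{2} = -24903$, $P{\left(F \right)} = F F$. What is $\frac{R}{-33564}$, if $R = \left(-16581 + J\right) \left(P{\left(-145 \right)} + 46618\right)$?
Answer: $\frac{1496871947}{11188} \approx 1.3379 \cdot 10^{5}$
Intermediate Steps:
$P{\left(F \right)} = F^{2}$
$J = -49806$ ($J = 2 \left(-24903\right) = -49806$)
$R = -4490615841$ ($R = \left(-16581 - 49806\right) \left(\left(-145\right)^{2} + 46618\right) = - 66387 \left(21025 + 46618\right) = \left(-66387\right) 67643 = -4490615841$)
$\frac{R}{-33564} = - \frac{4490615841}{-33564} = \left(-4490615841\right) \left(- \frac{1}{33564}\right) = \frac{1496871947}{11188}$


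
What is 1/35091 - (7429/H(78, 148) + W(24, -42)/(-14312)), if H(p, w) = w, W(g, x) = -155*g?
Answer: -468790966619/9291114252 ≈ -50.456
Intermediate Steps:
1/35091 - (7429/H(78, 148) + W(24, -42)/(-14312)) = 1/35091 - (7429/148 - 155*24/(-14312)) = 1/35091 - (7429*(1/148) - 3720*(-1/14312)) = 1/35091 - (7429/148 + 465/1789) = 1/35091 - 1*13359301/264772 = 1/35091 - 13359301/264772 = -468790966619/9291114252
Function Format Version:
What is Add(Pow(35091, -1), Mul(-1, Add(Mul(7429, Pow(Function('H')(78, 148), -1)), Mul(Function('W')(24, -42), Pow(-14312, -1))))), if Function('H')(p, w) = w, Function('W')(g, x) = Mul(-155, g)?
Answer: Rational(-468790966619, 9291114252) ≈ -50.456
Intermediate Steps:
Add(Pow(35091, -1), Mul(-1, Add(Mul(7429, Pow(Function('H')(78, 148), -1)), Mul(Function('W')(24, -42), Pow(-14312, -1))))) = Add(Pow(35091, -1), Mul(-1, Add(Mul(7429, Pow(148, -1)), Mul(Mul(-155, 24), Pow(-14312, -1))))) = Add(Rational(1, 35091), Mul(-1, Add(Mul(7429, Rational(1, 148)), Mul(-3720, Rational(-1, 14312))))) = Add(Rational(1, 35091), Mul(-1, Add(Rational(7429, 148), Rational(465, 1789)))) = Add(Rational(1, 35091), Mul(-1, Rational(13359301, 264772))) = Add(Rational(1, 35091), Rational(-13359301, 264772)) = Rational(-468790966619, 9291114252)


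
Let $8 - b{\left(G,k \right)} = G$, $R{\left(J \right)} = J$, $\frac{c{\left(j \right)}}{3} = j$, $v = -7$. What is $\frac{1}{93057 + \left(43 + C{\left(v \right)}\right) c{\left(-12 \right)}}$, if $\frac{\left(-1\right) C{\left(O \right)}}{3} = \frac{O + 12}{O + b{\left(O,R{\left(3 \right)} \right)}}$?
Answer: $\frac{2}{183153} \approx 1.092 \cdot 10^{-5}$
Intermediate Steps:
$c{\left(j \right)} = 3 j$
$b{\left(G,k \right)} = 8 - G$
$C{\left(O \right)} = - \frac{9}{2} - \frac{3 O}{8}$ ($C{\left(O \right)} = - 3 \frac{O + 12}{O - \left(-8 + O\right)} = - 3 \frac{12 + O}{8} = - 3 \left(12 + O\right) \frac{1}{8} = - 3 \left(\frac{3}{2} + \frac{O}{8}\right) = - \frac{9}{2} - \frac{3 O}{8}$)
$\frac{1}{93057 + \left(43 + C{\left(v \right)}\right) c{\left(-12 \right)}} = \frac{1}{93057 + \left(43 - \frac{15}{8}\right) 3 \left(-12\right)} = \frac{1}{93057 + \left(43 + \left(- \frac{9}{2} + \frac{21}{8}\right)\right) \left(-36\right)} = \frac{1}{93057 + \left(43 - \frac{15}{8}\right) \left(-36\right)} = \frac{1}{93057 + \frac{329}{8} \left(-36\right)} = \frac{1}{93057 - \frac{2961}{2}} = \frac{1}{\frac{183153}{2}} = \frac{2}{183153}$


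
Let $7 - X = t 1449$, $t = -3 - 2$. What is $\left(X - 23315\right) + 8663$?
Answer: $-7400$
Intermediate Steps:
$t = -5$
$X = 7252$ ($X = 7 - \left(-5\right) 1449 = 7 - -7245 = 7 + 7245 = 7252$)
$\left(X - 23315\right) + 8663 = \left(7252 - 23315\right) + 8663 = -16063 + 8663 = -7400$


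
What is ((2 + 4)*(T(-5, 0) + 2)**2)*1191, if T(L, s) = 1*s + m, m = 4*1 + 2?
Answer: 457344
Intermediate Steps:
m = 6 (m = 4 + 2 = 6)
T(L, s) = 6 + s (T(L, s) = 1*s + 6 = s + 6 = 6 + s)
((2 + 4)*(T(-5, 0) + 2)**2)*1191 = ((2 + 4)*((6 + 0) + 2)**2)*1191 = (6*(6 + 2)**2)*1191 = (6*8**2)*1191 = (6*64)*1191 = 384*1191 = 457344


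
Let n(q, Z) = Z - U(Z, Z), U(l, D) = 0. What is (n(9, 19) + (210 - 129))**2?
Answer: 10000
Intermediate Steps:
n(q, Z) = Z (n(q, Z) = Z - 1*0 = Z + 0 = Z)
(n(9, 19) + (210 - 129))**2 = (19 + (210 - 129))**2 = (19 + 81)**2 = 100**2 = 10000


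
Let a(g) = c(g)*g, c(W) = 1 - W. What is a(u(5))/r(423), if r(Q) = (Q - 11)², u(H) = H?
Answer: -5/42436 ≈ -0.00011782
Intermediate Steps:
a(g) = g*(1 - g) (a(g) = (1 - g)*g = g*(1 - g))
r(Q) = (-11 + Q)²
a(u(5))/r(423) = (5*(1 - 1*5))/((-11 + 423)²) = (5*(1 - 5))/(412²) = (5*(-4))/169744 = -20*1/169744 = -5/42436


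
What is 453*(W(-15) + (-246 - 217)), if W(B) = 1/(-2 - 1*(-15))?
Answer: -2726154/13 ≈ -2.0970e+5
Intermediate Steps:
W(B) = 1/13 (W(B) = 1/(-2 + 15) = 1/13)
453*(W(-15) + (-246 - 217)) = 453*(1/13 + (-246 - 217)) = 453*(1/13 - 463) = 453*(-6018/13) = -2726154/13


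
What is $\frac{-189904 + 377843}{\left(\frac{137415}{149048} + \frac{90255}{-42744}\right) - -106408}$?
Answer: $\frac{6236156377529}{3530770672698} \approx 1.7662$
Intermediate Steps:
$\frac{-189904 + 377843}{\left(\frac{137415}{149048} + \frac{90255}{-42744}\right) - -106408} = \frac{187939}{\left(137415 \cdot \frac{1}{149048} + 90255 \left(- \frac{1}{42744}\right)\right) + 106408} = \frac{187939}{\left(\frac{137415}{149048} - \frac{30085}{14248}\right) + 106408} = \frac{187939}{- \frac{39472190}{33181811} + 106408} = \frac{187939}{\frac{3530770672698}{33181811}} = 187939 \cdot \frac{33181811}{3530770672698} = \frac{6236156377529}{3530770672698}$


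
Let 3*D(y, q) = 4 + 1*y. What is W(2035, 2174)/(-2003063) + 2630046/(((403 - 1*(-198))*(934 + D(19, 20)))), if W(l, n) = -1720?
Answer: 15807363751694/3400850437975 ≈ 4.6481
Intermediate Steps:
D(y, q) = 4/3 + y/3 (D(y, q) = (4 + 1*y)/3 = (4 + y)/3 = 4/3 + y/3)
W(2035, 2174)/(-2003063) + 2630046/(((403 - 1*(-198))*(934 + D(19, 20)))) = -1720/(-2003063) + 2630046/(((403 - 1*(-198))*(934 + (4/3 + (⅓)*19)))) = -1720*(-1/2003063) + 2630046/(((403 + 198)*(934 + (4/3 + 19/3)))) = 1720/2003063 + 2630046/((601*(934 + 23/3))) = 1720/2003063 + 2630046/((601*(2825/3))) = 1720/2003063 + 2630046/(1697825/3) = 1720/2003063 + 2630046*(3/1697825) = 1720/2003063 + 7890138/1697825 = 15807363751694/3400850437975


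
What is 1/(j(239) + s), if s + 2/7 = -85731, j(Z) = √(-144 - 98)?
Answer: -4200833/360142826019 - 539*I*√2/360142826019 ≈ -1.1664e-5 - 2.1166e-9*I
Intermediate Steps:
j(Z) = 11*I*√2 (j(Z) = √(-242) = 11*I*√2)
s = -600119/7 (s = -2/7 - 85731 = -600119/7 ≈ -85731.)
1/(j(239) + s) = 1/(11*I*√2 - 600119/7) = 1/(-600119/7 + 11*I*√2)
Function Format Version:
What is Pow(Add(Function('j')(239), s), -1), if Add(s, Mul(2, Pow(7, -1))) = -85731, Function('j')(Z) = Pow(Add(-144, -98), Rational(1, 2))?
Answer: Add(Rational(-4200833, 360142826019), Mul(Rational(-539, 360142826019), I, Pow(2, Rational(1, 2)))) ≈ Add(-1.1664e-5, Mul(-2.1166e-9, I))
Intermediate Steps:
Function('j')(Z) = Mul(11, I, Pow(2, Rational(1, 2))) (Function('j')(Z) = Pow(-242, Rational(1, 2)) = Mul(11, I, Pow(2, Rational(1, 2))))
s = Rational(-600119, 7) (s = Add(Rational(-2, 7), -85731) = Rational(-600119, 7) ≈ -85731.)
Pow(Add(Function('j')(239), s), -1) = Pow(Add(Mul(11, I, Pow(2, Rational(1, 2))), Rational(-600119, 7)), -1) = Pow(Add(Rational(-600119, 7), Mul(11, I, Pow(2, Rational(1, 2)))), -1)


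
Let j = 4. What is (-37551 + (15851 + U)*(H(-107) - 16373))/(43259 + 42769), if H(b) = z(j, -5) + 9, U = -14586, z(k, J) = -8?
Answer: -20748131/86028 ≈ -241.18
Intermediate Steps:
H(b) = 1 (H(b) = -8 + 9 = 1)
(-37551 + (15851 + U)*(H(-107) - 16373))/(43259 + 42769) = (-37551 + (15851 - 14586)*(1 - 16373))/(43259 + 42769) = (-37551 + 1265*(-16372))/86028 = (-37551 - 20710580)*(1/86028) = -20748131*1/86028 = -20748131/86028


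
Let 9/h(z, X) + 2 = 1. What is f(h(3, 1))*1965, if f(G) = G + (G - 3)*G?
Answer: 194535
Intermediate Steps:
h(z, X) = -9 (h(z, X) = 9/(-2 + 1) = 9/(-1) = 9*(-1) = -9)
f(G) = G + G*(-3 + G) (f(G) = G + (-3 + G)*G = G + G*(-3 + G))
f(h(3, 1))*1965 = -9*(-2 - 9)*1965 = -9*(-11)*1965 = 99*1965 = 194535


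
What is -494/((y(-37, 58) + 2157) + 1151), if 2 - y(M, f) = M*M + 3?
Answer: -13/51 ≈ -0.25490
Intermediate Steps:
y(M, f) = -1 - M**2 (y(M, f) = 2 - (M*M + 3) = 2 - (M**2 + 3) = 2 - (3 + M**2) = 2 + (-3 - M**2) = -1 - M**2)
-494/((y(-37, 58) + 2157) + 1151) = -494/(((-1 - 1*(-37)**2) + 2157) + 1151) = -494/(((-1 - 1*1369) + 2157) + 1151) = -494/(((-1 - 1369) + 2157) + 1151) = -494/((-1370 + 2157) + 1151) = -494/(787 + 1151) = -494/1938 = -494*1/1938 = -13/51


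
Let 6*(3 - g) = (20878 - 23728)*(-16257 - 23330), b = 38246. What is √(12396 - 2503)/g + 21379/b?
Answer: 21379/38246 - √9893/18803822 ≈ 0.55898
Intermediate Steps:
g = -18803822 (g = 3 - (20878 - 23728)*(-16257 - 23330)/6 = 3 - (-475)*(-39587) = 3 - ⅙*112822950 = 3 - 18803825 = -18803822)
√(12396 - 2503)/g + 21379/b = √(12396 - 2503)/(-18803822) + 21379/38246 = √9893*(-1/18803822) + 21379*(1/38246) = -√9893/18803822 + 21379/38246 = 21379/38246 - √9893/18803822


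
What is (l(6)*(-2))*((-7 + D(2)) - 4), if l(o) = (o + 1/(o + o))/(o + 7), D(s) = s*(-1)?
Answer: 73/6 ≈ 12.167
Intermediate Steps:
D(s) = -s
l(o) = (o + 1/(2*o))/(7 + o)
(l(6)*(-2))*((-7 + D(2)) - 4) = (((1/2 + 6**2)/(6*(7 + 6)))*(-2))*((-7 - 1*2) - 4) = (((1/6)*(1/2 + 36)/13)*(-2))*((-7 - 2) - 4) = (((1/6)*(1/13)*(73/2))*(-2))*(-9 - 4) = ((73/156)*(-2))*(-13) = -73/78*(-13) = 73/6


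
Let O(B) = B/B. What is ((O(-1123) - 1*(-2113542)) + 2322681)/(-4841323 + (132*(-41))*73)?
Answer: -4436224/5236399 ≈ -0.84719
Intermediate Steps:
O(B) = 1
((O(-1123) - 1*(-2113542)) + 2322681)/(-4841323 + (132*(-41))*73) = ((1 - 1*(-2113542)) + 2322681)/(-4841323 + (132*(-41))*73) = ((1 + 2113542) + 2322681)/(-4841323 - 5412*73) = (2113543 + 2322681)/(-4841323 - 395076) = 4436224/(-5236399) = 4436224*(-1/5236399) = -4436224/5236399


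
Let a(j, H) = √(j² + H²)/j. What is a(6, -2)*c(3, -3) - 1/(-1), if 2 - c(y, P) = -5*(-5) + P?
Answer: 1 - 20*√10/3 ≈ -20.082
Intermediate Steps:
c(y, P) = -23 - P (c(y, P) = 2 - (-5*(-5) + P) = 2 - (25 + P) = 2 + (-25 - P) = -23 - P)
a(j, H) = √(H² + j²)/j
a(6, -2)*c(3, -3) - 1/(-1) = (√((-2)² + 6²)/6)*(-23 - 1*(-3)) - 1/(-1) = (√(4 + 36)/6)*(-23 + 3) - 1*(-1) = (√40/6)*(-20) + 1 = ((2*√10)/6)*(-20) + 1 = (√10/3)*(-20) + 1 = -20*√10/3 + 1 = 1 - 20*√10/3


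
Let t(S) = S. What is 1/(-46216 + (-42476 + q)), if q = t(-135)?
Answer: -1/88827 ≈ -1.1258e-5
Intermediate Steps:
q = -135
1/(-46216 + (-42476 + q)) = 1/(-46216 + (-42476 - 135)) = 1/(-46216 - 42611) = 1/(-88827) = -1/88827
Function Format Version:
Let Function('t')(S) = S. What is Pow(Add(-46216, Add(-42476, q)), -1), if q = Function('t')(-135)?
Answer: Rational(-1, 88827) ≈ -1.1258e-5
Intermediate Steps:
q = -135
Pow(Add(-46216, Add(-42476, q)), -1) = Pow(Add(-46216, Add(-42476, -135)), -1) = Pow(Add(-46216, -42611), -1) = Pow(-88827, -1) = Rational(-1, 88827)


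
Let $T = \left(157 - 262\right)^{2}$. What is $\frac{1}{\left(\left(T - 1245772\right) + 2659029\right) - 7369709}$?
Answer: $- \frac{1}{5945427} \approx -1.682 \cdot 10^{-7}$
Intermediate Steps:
$T = 11025$ ($T = \left(-105\right)^{2} = 11025$)
$\frac{1}{\left(\left(T - 1245772\right) + 2659029\right) - 7369709} = \frac{1}{\left(\left(11025 - 1245772\right) + 2659029\right) - 7369709} = \frac{1}{\left(-1234747 + 2659029\right) - 7369709} = \frac{1}{1424282 - 7369709} = \frac{1}{-5945427} = - \frac{1}{5945427}$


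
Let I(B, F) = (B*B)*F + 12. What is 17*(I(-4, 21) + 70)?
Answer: 7106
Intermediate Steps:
I(B, F) = 12 + F*B**2 (I(B, F) = B**2*F + 12 = F*B**2 + 12 = 12 + F*B**2)
17*(I(-4, 21) + 70) = 17*((12 + 21*(-4)**2) + 70) = 17*((12 + 21*16) + 70) = 17*((12 + 336) + 70) = 17*(348 + 70) = 17*418 = 7106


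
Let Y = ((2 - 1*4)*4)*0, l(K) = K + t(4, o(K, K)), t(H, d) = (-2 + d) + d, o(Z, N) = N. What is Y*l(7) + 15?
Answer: 15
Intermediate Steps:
t(H, d) = -2 + 2*d
l(K) = -2 + 3*K (l(K) = K + (-2 + 2*K) = -2 + 3*K)
Y = 0 (Y = ((2 - 4)*4)*0 = -2*4*0 = -8*0 = 0)
Y*l(7) + 15 = 0*(-2 + 3*7) + 15 = 0*(-2 + 21) + 15 = 0*19 + 15 = 0 + 15 = 15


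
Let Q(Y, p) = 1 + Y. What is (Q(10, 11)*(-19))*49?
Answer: -10241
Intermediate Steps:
(Q(10, 11)*(-19))*49 = ((1 + 10)*(-19))*49 = (11*(-19))*49 = -209*49 = -10241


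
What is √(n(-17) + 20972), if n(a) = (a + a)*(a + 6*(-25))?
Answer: 5*√1066 ≈ 163.25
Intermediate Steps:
n(a) = 2*a*(-150 + a) (n(a) = (2*a)*(a - 150) = (2*a)*(-150 + a) = 2*a*(-150 + a))
√(n(-17) + 20972) = √(2*(-17)*(-150 - 17) + 20972) = √(2*(-17)*(-167) + 20972) = √(5678 + 20972) = √26650 = 5*√1066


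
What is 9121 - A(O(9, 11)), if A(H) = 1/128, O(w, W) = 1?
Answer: 1167487/128 ≈ 9121.0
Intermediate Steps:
A(H) = 1/128
9121 - A(O(9, 11)) = 9121 - 1*1/128 = 9121 - 1/128 = 1167487/128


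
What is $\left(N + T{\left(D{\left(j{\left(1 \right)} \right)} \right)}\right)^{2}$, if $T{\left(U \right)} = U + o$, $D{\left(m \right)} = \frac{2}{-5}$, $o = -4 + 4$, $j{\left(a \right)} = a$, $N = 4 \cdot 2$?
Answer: $\frac{1444}{25} \approx 57.76$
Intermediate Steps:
$N = 8$
$o = 0$
$D{\left(m \right)} = - \frac{2}{5}$ ($D{\left(m \right)} = 2 \left(- \frac{1}{5}\right) = - \frac{2}{5}$)
$T{\left(U \right)} = U$ ($T{\left(U \right)} = U + 0 = U$)
$\left(N + T{\left(D{\left(j{\left(1 \right)} \right)} \right)}\right)^{2} = \left(8 - \frac{2}{5}\right)^{2} = \left(\frac{38}{5}\right)^{2} = \frac{1444}{25}$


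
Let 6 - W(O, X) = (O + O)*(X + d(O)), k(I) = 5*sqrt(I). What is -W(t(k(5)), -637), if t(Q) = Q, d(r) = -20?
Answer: -6 - 6570*sqrt(5) ≈ -14697.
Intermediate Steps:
W(O, X) = 6 - 2*O*(-20 + X) (W(O, X) = 6 - (O + O)*(X - 20) = 6 - 2*O*(-20 + X))
-W(t(k(5)), -637) = -(6 + 40*(5*sqrt(5)) - 2*5*sqrt(5)*(-637)) = -(6 + 200*sqrt(5) + 6370*sqrt(5)) = -(6 + 6570*sqrt(5)) = -6 - 6570*sqrt(5)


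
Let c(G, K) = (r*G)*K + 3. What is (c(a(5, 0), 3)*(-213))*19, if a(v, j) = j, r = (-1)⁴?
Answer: -12141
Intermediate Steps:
r = 1
c(G, K) = 3 + G*K (c(G, K) = (1*G)*K + 3 = G*K + 3 = 3 + G*K)
(c(a(5, 0), 3)*(-213))*19 = ((3 + 0*3)*(-213))*19 = ((3 + 0)*(-213))*19 = (3*(-213))*19 = -639*19 = -12141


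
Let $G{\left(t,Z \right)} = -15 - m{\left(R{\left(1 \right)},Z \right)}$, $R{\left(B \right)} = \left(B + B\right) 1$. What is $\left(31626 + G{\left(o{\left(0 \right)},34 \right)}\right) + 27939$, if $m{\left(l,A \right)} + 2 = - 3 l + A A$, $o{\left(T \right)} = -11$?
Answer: $58402$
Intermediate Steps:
$R{\left(B \right)} = 2 B$ ($R{\left(B \right)} = 2 B 1 = 2 B$)
$m{\left(l,A \right)} = -2 + A^{2} - 3 l$ ($m{\left(l,A \right)} = -2 + \left(- 3 l + A A\right) = -2 + \left(- 3 l + A^{2}\right) = -2 + \left(A^{2} - 3 l\right) = -2 + A^{2} - 3 l$)
$G{\left(t,Z \right)} = -7 - Z^{2}$ ($G{\left(t,Z \right)} = -15 - \left(-2 + Z^{2} - 3 \cdot 2 \cdot 1\right) = -15 - \left(-2 + Z^{2} - 6\right) = -15 - \left(-8 + Z^{2}\right) = -7 - Z^{2}$)
$\left(31626 + G{\left(o{\left(0 \right)},34 \right)}\right) + 27939 = \left(31626 - 1163\right) + 27939 = 30463 + 27939 = 58402$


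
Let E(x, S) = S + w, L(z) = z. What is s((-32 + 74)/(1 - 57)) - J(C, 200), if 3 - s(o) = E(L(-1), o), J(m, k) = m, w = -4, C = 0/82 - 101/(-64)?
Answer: 395/64 ≈ 6.1719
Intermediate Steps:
C = 101/64 (C = 0*(1/82) - 101*(-1/64) = 0 + 101/64 = 101/64 ≈ 1.5781)
E(x, S) = -4 + S (E(x, S) = S - 4 = -4 + S)
s(o) = 7 - o (s(o) = 3 - (-4 + o) = 3 + (4 - o) = 7 - o)
s((-32 + 74)/(1 - 57)) - J(C, 200) = (7 - (-32 + 74)/(1 - 57)) - 1*101/64 = (7 - 42/(-56)) - 101/64 = (7 - 42*(-1)/56) - 101/64 = (7 - 1*(-¾)) - 101/64 = (7 + ¾) - 101/64 = 31/4 - 101/64 = 395/64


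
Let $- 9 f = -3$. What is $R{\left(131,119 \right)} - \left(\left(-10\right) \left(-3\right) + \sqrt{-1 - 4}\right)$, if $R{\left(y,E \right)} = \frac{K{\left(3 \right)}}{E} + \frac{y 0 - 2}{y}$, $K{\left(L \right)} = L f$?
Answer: $- \frac{467777}{15589} - i \sqrt{5} \approx -30.007 - 2.2361 i$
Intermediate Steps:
$f = \frac{1}{3}$ ($f = \left(- \frac{1}{9}\right) \left(-3\right) = \frac{1}{3} \approx 0.33333$)
$K{\left(L \right)} = \frac{L}{3}$ ($K{\left(L \right)} = L \frac{1}{3} = \frac{L}{3}$)
$R{\left(y,E \right)} = \frac{1}{E} - \frac{2}{y}$ ($R{\left(y,E \right)} = \frac{\frac{1}{3} \cdot 3}{E} + \frac{y 0 - 2}{y} = 1 \frac{1}{E} + \frac{0 - 2}{y} = \frac{1}{E} - \frac{2}{y}$)
$R{\left(131,119 \right)} - \left(\left(-10\right) \left(-3\right) + \sqrt{-1 - 4}\right) = \left(\frac{1}{119} - \frac{2}{131}\right) - \left(\left(-10\right) \left(-3\right) + \sqrt{-1 - 4}\right) = \left(\frac{1}{119} - \frac{2}{131}\right) - \left(30 + \sqrt{-5}\right) = \left(\frac{1}{119} - \frac{2}{131}\right) - \left(30 + i \sqrt{5}\right) = - \frac{107}{15589} - \left(30 + i \sqrt{5}\right) = - \frac{467777}{15589} - i \sqrt{5}$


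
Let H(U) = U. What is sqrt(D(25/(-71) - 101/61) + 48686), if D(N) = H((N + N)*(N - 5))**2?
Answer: sqrt(17408619992528677070)/18757561 ≈ 222.44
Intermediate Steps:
D(N) = 4*N**2*(-5 + N)**2 (D(N) = ((N + N)*(N - 5))**2 = ((2*N)*(-5 + N))**2 = (2*N*(-5 + N))**2 = 4*N**2*(-5 + N)**2)
sqrt(D(25/(-71) - 101/61) + 48686) = sqrt(4*(25/(-71) - 101/61)**2*(-5 + (25/(-71) - 101/61))**2 + 48686) = sqrt(4*(25*(-1/71) - 101*1/61)**2*(-5 + (25*(-1/71) - 101*1/61))**2 + 48686) = sqrt(4*(-25/71 - 101/61)**2*(-5 + (-25/71 - 101/61))**2 + 48686) = sqrt(4*(-8696/4331)**2*(-5 - 8696/4331)**2 + 48686) = sqrt(4*(75620416/18757561)*(-30351/4331)**2 + 48686) = sqrt(4*(75620416/18757561)*(921183201/18757561) + 48686) = sqrt(278641027487326464/351846094668721 + 48686) = sqrt(17408619992528677070/351846094668721) = sqrt(17408619992528677070)/18757561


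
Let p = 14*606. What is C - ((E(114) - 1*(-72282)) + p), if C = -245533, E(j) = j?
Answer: -326413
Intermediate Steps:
p = 8484
C - ((E(114) - 1*(-72282)) + p) = -245533 - ((114 - 1*(-72282)) + 8484) = -245533 - ((114 + 72282) + 8484) = -245533 - (72396 + 8484) = -245533 - 1*80880 = -245533 - 80880 = -326413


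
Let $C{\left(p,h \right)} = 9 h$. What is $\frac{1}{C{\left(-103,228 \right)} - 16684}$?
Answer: $- \frac{1}{14632} \approx -6.8343 \cdot 10^{-5}$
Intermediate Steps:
$\frac{1}{C{\left(-103,228 \right)} - 16684} = \frac{1}{9 \cdot 228 - 16684} = \frac{1}{2052 - 16684} = \frac{1}{-14632} = - \frac{1}{14632}$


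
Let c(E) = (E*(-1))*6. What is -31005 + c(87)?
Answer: -31527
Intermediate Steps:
c(E) = -6*E (c(E) = -E*6 = -6*E)
-31005 + c(87) = -31005 - 6*87 = -31005 - 522 = -31527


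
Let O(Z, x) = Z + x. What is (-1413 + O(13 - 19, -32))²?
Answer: 2105401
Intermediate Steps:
(-1413 + O(13 - 19, -32))² = (-1413 + ((13 - 19) - 32))² = (-1413 + (-6 - 32))² = (-1413 - 38)² = (-1451)² = 2105401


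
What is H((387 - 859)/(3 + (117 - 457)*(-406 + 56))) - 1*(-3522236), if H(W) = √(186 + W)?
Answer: 3522236 + √756685618/2017 ≈ 3.5222e+6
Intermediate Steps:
H((387 - 859)/(3 + (117 - 457)*(-406 + 56))) - 1*(-3522236) = √(186 + (387 - 859)/(3 + (117 - 457)*(-406 + 56))) - 1*(-3522236) = √(186 - 472/(3 - 340*(-350))) + 3522236 = √(186 - 472/(3 + 119000)) + 3522236 = √(186 - 472/119003) + 3522236 = √(186 - 472*1/119003) + 3522236 = √(186 - 8/2017) + 3522236 = √(375154/2017) + 3522236 = √756685618/2017 + 3522236 = 3522236 + √756685618/2017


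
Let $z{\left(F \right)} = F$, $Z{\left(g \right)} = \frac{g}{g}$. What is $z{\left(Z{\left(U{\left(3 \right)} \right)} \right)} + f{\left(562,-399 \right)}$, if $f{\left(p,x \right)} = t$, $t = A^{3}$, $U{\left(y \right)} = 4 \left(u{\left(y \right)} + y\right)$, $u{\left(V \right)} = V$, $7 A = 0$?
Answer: $1$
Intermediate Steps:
$A = 0$ ($A = \frac{1}{7} \cdot 0 = 0$)
$U{\left(y \right)} = 8 y$ ($U{\left(y \right)} = 4 \left(y + y\right) = 4 \cdot 2 y = 8 y$)
$Z{\left(g \right)} = 1$
$t = 0$ ($t = 0^{3} = 0$)
$f{\left(p,x \right)} = 0$
$z{\left(Z{\left(U{\left(3 \right)} \right)} \right)} + f{\left(562,-399 \right)} = 1 + 0 = 1$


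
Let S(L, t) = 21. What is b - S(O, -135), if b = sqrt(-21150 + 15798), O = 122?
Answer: -21 + 2*I*sqrt(1338) ≈ -21.0 + 73.157*I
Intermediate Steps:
b = 2*I*sqrt(1338) (b = sqrt(-5352) = 2*I*sqrt(1338) ≈ 73.157*I)
b - S(O, -135) = 2*I*sqrt(1338) - 1*21 = 2*I*sqrt(1338) - 21 = -21 + 2*I*sqrt(1338)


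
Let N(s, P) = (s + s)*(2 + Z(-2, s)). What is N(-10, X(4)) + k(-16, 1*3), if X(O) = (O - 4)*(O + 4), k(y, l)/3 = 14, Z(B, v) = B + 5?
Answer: -58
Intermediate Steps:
Z(B, v) = 5 + B
k(y, l) = 42 (k(y, l) = 3*14 = 42)
X(O) = (-4 + O)*(4 + O)
N(s, P) = 10*s (N(s, P) = (s + s)*(2 + (5 - 2)) = (2*s)*(2 + 3) = (2*s)*5 = 10*s)
N(-10, X(4)) + k(-16, 1*3) = 10*(-10) + 42 = -100 + 42 = -58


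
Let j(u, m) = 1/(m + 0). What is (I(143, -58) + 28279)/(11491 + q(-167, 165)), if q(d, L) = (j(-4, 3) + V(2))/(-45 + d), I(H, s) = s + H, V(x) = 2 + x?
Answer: 18039504/7308263 ≈ 2.4684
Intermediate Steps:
I(H, s) = H + s
j(u, m) = 1/m
q(d, L) = 13/(3*(-45 + d)) (q(d, L) = (1/3 + (2 + 2))/(-45 + d) = (⅓ + 4)/(-45 + d) = 13/(3*(-45 + d)))
(I(143, -58) + 28279)/(11491 + q(-167, 165)) = ((143 - 58) + 28279)/(11491 + 13/(3*(-45 - 167))) = (85 + 28279)/(11491 + (13/3)/(-212)) = 28364/(11491 + (13/3)*(-1/212)) = 28364/(11491 - 13/636) = 28364/(7308263/636) = 28364*(636/7308263) = 18039504/7308263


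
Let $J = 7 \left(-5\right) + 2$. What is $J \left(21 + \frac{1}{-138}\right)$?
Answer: $- \frac{31867}{46} \approx -692.76$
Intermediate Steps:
$J = -33$ ($J = -35 + 2 = -33$)
$J \left(21 + \frac{1}{-138}\right) = - 33 \left(21 + \frac{1}{-138}\right) = - 33 \left(21 - \frac{1}{138}\right) = \left(-33\right) \frac{2897}{138} = - \frac{31867}{46}$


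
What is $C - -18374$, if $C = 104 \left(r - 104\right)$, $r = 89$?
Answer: $16814$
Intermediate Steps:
$C = -1560$ ($C = 104 \left(89 - 104\right) = 104 \left(-15\right) = -1560$)
$C - -18374 = -1560 - -18374 = -1560 + 18374 = 16814$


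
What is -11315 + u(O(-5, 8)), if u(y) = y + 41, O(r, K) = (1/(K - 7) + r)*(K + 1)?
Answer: -11310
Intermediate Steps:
O(r, K) = (1 + K)*(r + 1/(-7 + K)) (O(r, K) = (1/(-7 + K) + r)*(1 + K) = (r + 1/(-7 + K))*(1 + K) = (1 + K)*(r + 1/(-7 + K)))
u(y) = 41 + y
-11315 + u(O(-5, 8)) = -11315 + (41 + (1 + 8 - 7*(-5) - 5*8² - 6*8*(-5))/(-7 + 8)) = -11315 + (41 + (1 + 8 + 35 - 5*64 + 240)/1) = -11315 + (41 + 1*(1 + 8 + 35 - 320 + 240)) = -11315 + (41 + 1*(-36)) = -11315 + (41 - 36) = -11315 + 5 = -11310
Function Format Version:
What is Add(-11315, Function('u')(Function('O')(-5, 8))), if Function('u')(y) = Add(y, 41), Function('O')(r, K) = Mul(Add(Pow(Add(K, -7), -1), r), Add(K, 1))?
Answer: -11310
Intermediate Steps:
Function('O')(r, K) = Mul(Add(1, K), Add(r, Pow(Add(-7, K), -1))) (Function('O')(r, K) = Mul(Add(Pow(Add(-7, K), -1), r), Add(1, K)) = Mul(Add(r, Pow(Add(-7, K), -1)), Add(1, K)) = Mul(Add(1, K), Add(r, Pow(Add(-7, K), -1))))
Function('u')(y) = Add(41, y)
Add(-11315, Function('u')(Function('O')(-5, 8))) = Add(-11315, Add(41, Mul(Pow(Add(-7, 8), -1), Add(1, 8, Mul(-7, -5), Mul(-5, Pow(8, 2)), Mul(-6, 8, -5))))) = Add(-11315, Add(41, Mul(Pow(1, -1), Add(1, 8, 35, Mul(-5, 64), 240)))) = Add(-11315, Add(41, Mul(1, Add(1, 8, 35, -320, 240)))) = Add(-11315, Add(41, Mul(1, -36))) = Add(-11315, Add(41, -36)) = Add(-11315, 5) = -11310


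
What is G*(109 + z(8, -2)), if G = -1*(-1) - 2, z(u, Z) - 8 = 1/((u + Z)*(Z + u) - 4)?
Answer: -3745/32 ≈ -117.03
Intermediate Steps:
z(u, Z) = 8 + 1/(-4 + (Z + u)²) (z(u, Z) = 8 + 1/((u + Z)*(Z + u) - 4) = 8 + 1/((Z + u)*(Z + u) - 4) = 8 + 1/((Z + u)² - 4) = 8 + 1/(-4 + (Z + u)²))
G = -1 (G = 1 - 2 = -1)
G*(109 + z(8, -2)) = -(109 + (-31 + 8*(-2 + 8)²)/(-4 + (-2 + 8)²)) = -(109 + (-31 + 8*6²)/(-4 + 6²)) = -(109 + (-31 + 8*36)/(-4 + 36)) = -(109 + (-31 + 288)/32) = -(109 + (1/32)*257) = -(109 + 257/32) = -1*3745/32 = -3745/32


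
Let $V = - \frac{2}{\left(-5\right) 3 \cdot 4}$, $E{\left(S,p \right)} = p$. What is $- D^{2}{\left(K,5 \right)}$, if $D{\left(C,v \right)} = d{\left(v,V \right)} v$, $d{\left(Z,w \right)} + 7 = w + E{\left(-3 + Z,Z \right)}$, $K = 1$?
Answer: $- \frac{3481}{36} \approx -96.694$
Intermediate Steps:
$V = \frac{1}{30}$ ($V = - \frac{2}{\left(-15\right) 4} = - \frac{2}{-60} = \left(-2\right) \left(- \frac{1}{60}\right) = \frac{1}{30} \approx 0.033333$)
$d{\left(Z,w \right)} = -7 + Z + w$ ($d{\left(Z,w \right)} = -7 + \left(w + Z\right) = -7 + \left(Z + w\right) = -7 + Z + w$)
$D{\left(C,v \right)} = v \left(- \frac{209}{30} + v\right)$ ($D{\left(C,v \right)} = \left(-7 + v + \frac{1}{30}\right) v = \left(- \frac{209}{30} + v\right) v = v \left(- \frac{209}{30} + v\right)$)
$- D^{2}{\left(K,5 \right)} = - \left(\frac{1}{30} \cdot 5 \left(-209 + 30 \cdot 5\right)\right)^{2} = - \left(\frac{1}{30} \cdot 5 \left(-209 + 150\right)\right)^{2} = - \left(\frac{1}{30} \cdot 5 \left(-59\right)\right)^{2} = - \left(- \frac{59}{6}\right)^{2} = \left(-1\right) \frac{3481}{36} = - \frac{3481}{36}$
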